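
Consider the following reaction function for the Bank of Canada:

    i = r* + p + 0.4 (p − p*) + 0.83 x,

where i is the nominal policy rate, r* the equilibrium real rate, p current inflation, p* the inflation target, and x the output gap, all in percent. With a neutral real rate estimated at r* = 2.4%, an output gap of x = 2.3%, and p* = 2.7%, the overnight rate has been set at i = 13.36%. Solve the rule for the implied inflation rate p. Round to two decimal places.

7.24%

Collecting p: i = r* + (1 + 0.4) p − 0.4 p* + 0.83 x
1.4 p = 13.36 − 2.4 + 0.4 × 2.7 − 0.83 × 2.3 = 10.131
p = 10.131 / 1.4 = 7.24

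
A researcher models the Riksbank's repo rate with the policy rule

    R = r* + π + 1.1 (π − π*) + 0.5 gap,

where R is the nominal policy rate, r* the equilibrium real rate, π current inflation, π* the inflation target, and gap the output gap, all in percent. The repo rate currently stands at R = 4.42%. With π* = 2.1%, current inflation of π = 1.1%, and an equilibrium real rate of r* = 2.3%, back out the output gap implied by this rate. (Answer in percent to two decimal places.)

0.5 gap = 4.42 − 2.3 − 1.1 − 1.1 × (1.1 − 2.1) = 2.12
gap = 2.12 / 0.5 = 4.24

4.24%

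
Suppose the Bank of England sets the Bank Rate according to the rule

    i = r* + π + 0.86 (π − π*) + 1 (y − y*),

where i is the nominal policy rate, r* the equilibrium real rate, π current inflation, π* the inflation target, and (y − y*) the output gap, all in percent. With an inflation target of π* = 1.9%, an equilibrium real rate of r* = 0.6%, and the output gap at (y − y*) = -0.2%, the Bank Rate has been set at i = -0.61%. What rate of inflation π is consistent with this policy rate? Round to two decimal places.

0.34%

Collecting π: i = r* + (1 + 0.86) π − 0.86 π* + 1 (y − y*)
1.86 π = -0.61 − 0.6 + 0.86 × 1.9 − 1 × (-0.2) = 0.624
π = 0.624 / 1.86 = 0.34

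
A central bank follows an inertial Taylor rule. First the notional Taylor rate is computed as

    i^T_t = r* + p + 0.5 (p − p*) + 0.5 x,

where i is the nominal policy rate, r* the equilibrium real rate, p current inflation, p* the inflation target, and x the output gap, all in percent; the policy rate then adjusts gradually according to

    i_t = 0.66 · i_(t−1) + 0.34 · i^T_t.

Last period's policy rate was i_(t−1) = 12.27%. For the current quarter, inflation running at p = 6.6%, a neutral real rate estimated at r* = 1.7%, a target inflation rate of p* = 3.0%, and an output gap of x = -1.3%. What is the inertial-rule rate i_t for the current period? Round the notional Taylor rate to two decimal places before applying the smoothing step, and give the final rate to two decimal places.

11.31%

i^T_t = 1.7 + 6.6 + 0.5 × (6.6 − 3.0) + 0.5 × (-1.3)
   = 1.7 + 6.6 + 1.8 − 0.65 = 9.45
i_t = 0.66 × 12.27 + 0.34 × 9.45 = 8.0982 + 3.213 = 11.31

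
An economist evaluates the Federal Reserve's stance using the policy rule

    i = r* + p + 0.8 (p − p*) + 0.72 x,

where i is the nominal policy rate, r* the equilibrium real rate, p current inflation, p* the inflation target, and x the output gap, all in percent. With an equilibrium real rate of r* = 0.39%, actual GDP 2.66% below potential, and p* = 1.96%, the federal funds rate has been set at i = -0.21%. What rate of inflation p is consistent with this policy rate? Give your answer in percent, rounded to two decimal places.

Output 2.66% below potential → x = -2.66.
Collecting p: i = r* + (1 + 0.8) p − 0.8 p* + 0.72 x
1.8 p = -0.21 − 0.39 + 0.8 × 1.96 − 0.72 × (-2.66) = 2.8832
p = 2.8832 / 1.8 = 1.60

1.60%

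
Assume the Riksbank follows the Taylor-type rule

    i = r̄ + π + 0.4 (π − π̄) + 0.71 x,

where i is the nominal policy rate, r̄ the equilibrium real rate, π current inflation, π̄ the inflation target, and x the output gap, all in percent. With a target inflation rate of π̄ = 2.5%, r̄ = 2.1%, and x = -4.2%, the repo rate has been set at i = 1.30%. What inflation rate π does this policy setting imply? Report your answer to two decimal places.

Collecting π: i = r̄ + (1 + 0.4) π − 0.4 π̄ + 0.71 x
1.4 π = 1.30 − 2.1 + 0.4 × 2.5 − 0.71 × (-4.2) = 3.182
π = 3.182 / 1.4 = 2.27

2.27%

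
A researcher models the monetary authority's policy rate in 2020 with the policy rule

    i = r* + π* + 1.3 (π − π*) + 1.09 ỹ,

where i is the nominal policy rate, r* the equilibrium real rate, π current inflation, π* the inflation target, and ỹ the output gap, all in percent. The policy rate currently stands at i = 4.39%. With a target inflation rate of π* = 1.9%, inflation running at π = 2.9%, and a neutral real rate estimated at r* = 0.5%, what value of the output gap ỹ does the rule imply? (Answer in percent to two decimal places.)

1.09 ỹ = 4.39 − 0.5 − 1.9 − 1.3 × (2.9 − 1.9) = 0.69
ỹ = 0.69 / 1.09 = 0.63

0.63%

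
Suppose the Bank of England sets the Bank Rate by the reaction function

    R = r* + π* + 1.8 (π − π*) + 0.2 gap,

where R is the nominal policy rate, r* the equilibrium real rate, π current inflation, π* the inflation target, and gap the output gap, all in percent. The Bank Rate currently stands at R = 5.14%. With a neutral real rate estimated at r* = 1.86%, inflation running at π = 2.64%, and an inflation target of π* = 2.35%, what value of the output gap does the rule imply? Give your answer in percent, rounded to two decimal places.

2.04%

0.2 gap = 5.14 − 1.86 − 2.35 − 1.8 × (2.64 − 2.35) = 0.408
gap = 0.408 / 0.2 = 2.04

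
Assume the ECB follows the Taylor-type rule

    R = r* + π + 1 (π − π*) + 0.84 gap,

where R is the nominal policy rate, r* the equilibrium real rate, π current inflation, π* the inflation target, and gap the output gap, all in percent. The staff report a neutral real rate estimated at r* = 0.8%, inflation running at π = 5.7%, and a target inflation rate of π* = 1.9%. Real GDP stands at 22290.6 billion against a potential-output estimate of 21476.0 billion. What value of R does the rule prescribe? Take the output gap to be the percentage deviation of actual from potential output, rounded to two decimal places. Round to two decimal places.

Output gap = 100 × (22290.6 − 21476.0) / 21476.0 = 3.79%.
R = 0.80 + 5.70 + 1 × (5.70 − 1.90) + 0.84 × 3.79
   = 0.80 + 5.7 + 3.8 + 3.1836 = 13.48

13.48%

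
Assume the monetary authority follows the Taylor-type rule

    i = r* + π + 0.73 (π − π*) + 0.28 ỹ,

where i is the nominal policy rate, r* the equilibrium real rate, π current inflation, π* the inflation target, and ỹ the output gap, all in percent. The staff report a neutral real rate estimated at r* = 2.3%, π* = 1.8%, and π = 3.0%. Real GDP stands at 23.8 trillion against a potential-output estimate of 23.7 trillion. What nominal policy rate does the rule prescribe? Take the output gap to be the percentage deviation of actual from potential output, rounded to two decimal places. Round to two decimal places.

6.29%

Output gap = 100 × (23.8 − 23.7) / 23.7 = 0.42%.
i = 2.30 + 3.00 + 0.73 × (3.00 − 1.80) + 0.28 × 0.42
   = 2.30 + 3 + 0.876 + 0.1176 = 6.29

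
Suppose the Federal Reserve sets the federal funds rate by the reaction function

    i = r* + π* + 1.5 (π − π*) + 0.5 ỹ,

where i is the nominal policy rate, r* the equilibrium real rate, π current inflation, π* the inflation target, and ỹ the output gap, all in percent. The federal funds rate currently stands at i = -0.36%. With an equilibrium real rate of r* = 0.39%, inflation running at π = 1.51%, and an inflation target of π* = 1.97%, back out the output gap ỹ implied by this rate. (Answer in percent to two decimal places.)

0.5 ỹ = -0.36 − 0.39 − 1.97 − 1.5 × (1.51 − 1.97) = -2.03
ỹ = -2.03 / 0.5 = -4.06

-4.06%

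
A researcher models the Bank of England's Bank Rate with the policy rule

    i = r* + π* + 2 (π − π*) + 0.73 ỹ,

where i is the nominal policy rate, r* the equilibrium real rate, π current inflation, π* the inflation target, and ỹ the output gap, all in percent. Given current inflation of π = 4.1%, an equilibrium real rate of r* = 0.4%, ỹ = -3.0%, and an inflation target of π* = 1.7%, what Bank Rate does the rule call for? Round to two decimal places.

4.71%

i = 0.4 + 1.7 + 2 × (4.1 − 1.7) + 0.73 × (-3.0)
   = 0.4 + 1.7 + 4.8 − 2.19 = 4.71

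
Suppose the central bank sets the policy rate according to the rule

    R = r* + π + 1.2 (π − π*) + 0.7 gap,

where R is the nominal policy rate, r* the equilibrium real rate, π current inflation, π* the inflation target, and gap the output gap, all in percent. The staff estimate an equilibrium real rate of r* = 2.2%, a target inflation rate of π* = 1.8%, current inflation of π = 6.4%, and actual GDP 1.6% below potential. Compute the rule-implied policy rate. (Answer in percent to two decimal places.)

13.00%

Output 1.6% below potential → gap = -1.6.
R = 2.2 + 6.4 + 1.2 × (6.4 − 1.8) + 0.7 × (-1.6)
   = 2.2 + 6.4 + 5.52 − 1.12 = 13.00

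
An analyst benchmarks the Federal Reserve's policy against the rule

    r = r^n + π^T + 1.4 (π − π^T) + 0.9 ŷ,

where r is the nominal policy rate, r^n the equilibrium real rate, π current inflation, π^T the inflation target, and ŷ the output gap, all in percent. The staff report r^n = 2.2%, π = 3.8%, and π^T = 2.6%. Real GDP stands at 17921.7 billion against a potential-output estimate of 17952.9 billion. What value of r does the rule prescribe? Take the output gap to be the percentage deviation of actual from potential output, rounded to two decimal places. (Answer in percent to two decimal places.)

Output gap = 100 × (17921.7 − 17952.9) / 17952.9 = -0.17%.
r = 2.20 + 2.60 + 1.4 × (3.80 − 2.60) + 0.9 × (-0.17)
   = 2.20 + 2.6 + 1.68 − 0.153 = 6.33

6.33%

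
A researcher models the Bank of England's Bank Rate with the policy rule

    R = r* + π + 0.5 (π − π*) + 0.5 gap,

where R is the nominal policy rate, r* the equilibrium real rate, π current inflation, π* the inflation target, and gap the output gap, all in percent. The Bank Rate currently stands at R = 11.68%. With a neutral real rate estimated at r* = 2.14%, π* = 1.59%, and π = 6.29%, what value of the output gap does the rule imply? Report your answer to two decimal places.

1.80%

0.5 gap = 11.68 − 2.14 − 6.29 − 0.5 × (6.29 − 1.59) = 0.9
gap = 0.9 / 0.5 = 1.80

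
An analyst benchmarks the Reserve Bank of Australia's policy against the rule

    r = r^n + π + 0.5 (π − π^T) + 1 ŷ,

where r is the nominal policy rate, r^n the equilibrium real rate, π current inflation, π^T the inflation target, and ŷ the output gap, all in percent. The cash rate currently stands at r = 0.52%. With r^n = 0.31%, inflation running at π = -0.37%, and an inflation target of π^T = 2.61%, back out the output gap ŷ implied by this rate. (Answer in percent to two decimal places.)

1 ŷ = 0.52 − 0.31 − (-0.37) − 0.5 × ((-0.37) − 2.61) = 2.07
ŷ = 2.07 / 1 = 2.07

2.07%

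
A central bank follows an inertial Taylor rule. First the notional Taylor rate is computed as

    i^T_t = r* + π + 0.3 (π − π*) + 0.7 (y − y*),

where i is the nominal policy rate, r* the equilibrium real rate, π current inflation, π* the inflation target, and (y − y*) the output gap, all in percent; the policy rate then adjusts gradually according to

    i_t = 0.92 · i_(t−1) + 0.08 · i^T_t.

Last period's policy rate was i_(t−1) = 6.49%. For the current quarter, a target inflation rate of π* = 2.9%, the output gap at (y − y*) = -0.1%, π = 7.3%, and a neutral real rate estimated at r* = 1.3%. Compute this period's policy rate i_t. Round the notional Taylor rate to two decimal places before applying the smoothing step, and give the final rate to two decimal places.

6.76%

i^T_t = 1.3 + 7.3 + 0.3 × (7.3 − 2.9) + 0.7 × (-0.1)
   = 1.3 + 7.3 + 1.32 − 0.07 = 9.85
i_t = 0.92 × 6.49 + 0.08 × 9.85 = 5.9708 + 0.788 = 6.76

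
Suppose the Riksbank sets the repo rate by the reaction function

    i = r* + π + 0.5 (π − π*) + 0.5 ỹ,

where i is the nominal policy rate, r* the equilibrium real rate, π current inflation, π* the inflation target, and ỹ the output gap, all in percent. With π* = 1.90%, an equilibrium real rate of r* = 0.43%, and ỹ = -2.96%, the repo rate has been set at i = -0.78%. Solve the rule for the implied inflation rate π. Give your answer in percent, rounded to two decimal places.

Collecting π: i = r* + (1 + 0.5) π − 0.5 π* + 0.5 ỹ
1.5 π = -0.78 − 0.43 + 0.5 × 1.90 − 0.5 × (-2.96) = 1.22
π = 1.22 / 1.5 = 0.81

0.81%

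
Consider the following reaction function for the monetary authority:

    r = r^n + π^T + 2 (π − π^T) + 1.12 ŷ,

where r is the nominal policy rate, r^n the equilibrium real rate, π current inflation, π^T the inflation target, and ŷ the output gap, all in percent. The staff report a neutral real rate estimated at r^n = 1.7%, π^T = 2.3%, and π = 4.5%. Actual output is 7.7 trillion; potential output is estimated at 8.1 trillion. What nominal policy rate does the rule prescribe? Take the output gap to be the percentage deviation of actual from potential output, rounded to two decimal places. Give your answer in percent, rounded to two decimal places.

Output gap = 100 × (7.7 − 8.1) / 8.1 = -4.94%.
r = 1.70 + 2.30 + 2 × (4.50 − 2.30) + 1.12 × (-4.94)
   = 1.70 + 2.3 + 4.4 − 5.5328 = 2.87

2.87%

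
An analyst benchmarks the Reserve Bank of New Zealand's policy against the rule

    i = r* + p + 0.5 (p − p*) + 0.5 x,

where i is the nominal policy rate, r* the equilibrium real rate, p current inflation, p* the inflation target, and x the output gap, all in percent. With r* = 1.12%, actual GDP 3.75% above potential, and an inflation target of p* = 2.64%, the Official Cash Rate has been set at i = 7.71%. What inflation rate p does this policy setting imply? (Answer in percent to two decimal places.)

4.02%

Output 3.75% above potential → x = 3.75.
Collecting p: i = r* + (1 + 0.5) p − 0.5 p* + 0.5 x
1.5 p = 7.71 − 1.12 + 0.5 × 2.64 − 0.5 × 3.75 = 6.035
p = 6.035 / 1.5 = 4.02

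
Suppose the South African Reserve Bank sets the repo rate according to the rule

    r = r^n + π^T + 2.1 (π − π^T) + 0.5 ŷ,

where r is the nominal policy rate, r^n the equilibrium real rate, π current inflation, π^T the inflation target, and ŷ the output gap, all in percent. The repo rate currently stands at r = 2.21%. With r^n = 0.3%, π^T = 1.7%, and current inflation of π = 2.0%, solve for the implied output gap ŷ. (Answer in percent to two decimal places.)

0.5 ŷ = 2.21 − 0.3 − 1.7 − 2.1 × (2.0 − 1.7) = -0.42
ŷ = -0.42 / 0.5 = -0.84

-0.84%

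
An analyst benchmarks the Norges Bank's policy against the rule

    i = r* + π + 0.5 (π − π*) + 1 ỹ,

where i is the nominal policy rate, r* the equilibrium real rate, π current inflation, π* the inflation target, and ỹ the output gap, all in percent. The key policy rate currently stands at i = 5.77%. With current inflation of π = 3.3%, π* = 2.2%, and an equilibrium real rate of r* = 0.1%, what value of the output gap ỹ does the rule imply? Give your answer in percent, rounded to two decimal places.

1.82%

1 ỹ = 5.77 − 0.1 − 3.3 − 0.5 × (3.3 − 2.2) = 1.82
ỹ = 1.82 / 1 = 1.82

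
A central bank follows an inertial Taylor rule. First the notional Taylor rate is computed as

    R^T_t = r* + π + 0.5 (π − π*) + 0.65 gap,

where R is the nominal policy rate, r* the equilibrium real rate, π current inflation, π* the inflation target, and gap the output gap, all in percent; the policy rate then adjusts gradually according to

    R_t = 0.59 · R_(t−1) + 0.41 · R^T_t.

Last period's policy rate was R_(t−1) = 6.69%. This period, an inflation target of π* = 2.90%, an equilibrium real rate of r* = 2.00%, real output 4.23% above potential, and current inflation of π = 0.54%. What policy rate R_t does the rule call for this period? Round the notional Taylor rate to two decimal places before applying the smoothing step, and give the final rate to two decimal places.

5.63%

Output 4.23% above potential → gap = 4.23.
R^T_t = 2.00 + 0.54 + 0.5 × (0.54 − 2.90) + 0.65 × 4.23
   = 2.00 + 0.54 − 1.18 + 2.7495 = 4.11
R_t = 0.59 × 6.69 + 0.41 × 4.11 = 3.9471 + 1.6851 = 5.63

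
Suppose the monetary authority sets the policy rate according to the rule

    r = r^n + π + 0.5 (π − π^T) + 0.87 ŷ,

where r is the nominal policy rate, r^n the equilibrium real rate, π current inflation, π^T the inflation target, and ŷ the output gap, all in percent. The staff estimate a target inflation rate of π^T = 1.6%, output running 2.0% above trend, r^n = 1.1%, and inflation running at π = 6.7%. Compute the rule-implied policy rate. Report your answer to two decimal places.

12.09%

Output 2.0% above potential → ŷ = 2.0.
r = 1.1 + 6.7 + 0.5 × (6.7 − 1.6) + 0.87 × 2.0
   = 1.1 + 6.7 + 2.55 + 1.74 = 12.09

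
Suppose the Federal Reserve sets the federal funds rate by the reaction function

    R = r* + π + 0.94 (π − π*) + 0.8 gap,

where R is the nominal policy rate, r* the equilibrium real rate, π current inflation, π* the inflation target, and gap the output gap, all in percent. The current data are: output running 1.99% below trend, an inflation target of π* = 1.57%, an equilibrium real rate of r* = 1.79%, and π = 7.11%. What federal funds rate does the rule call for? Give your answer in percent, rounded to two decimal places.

Output 1.99% below potential → gap = -1.99.
R = 1.79 + 7.11 + 0.94 × (7.11 − 1.57) + 0.8 × (-1.99)
   = 1.79 + 7.11 + 5.2076 − 1.592 = 12.52

12.52%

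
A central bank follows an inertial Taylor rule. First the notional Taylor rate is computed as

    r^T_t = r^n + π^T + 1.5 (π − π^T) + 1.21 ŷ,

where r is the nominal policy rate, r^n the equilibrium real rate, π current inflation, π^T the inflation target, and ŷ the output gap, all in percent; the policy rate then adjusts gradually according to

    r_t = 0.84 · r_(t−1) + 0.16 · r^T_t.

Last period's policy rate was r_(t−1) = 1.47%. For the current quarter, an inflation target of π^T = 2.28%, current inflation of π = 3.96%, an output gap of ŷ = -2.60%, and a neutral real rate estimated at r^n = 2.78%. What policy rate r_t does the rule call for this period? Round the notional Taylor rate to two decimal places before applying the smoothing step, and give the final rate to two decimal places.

r^T_t = 2.78 + 2.28 + 1.5 × (3.96 − 2.28) + 1.21 × (-2.60)
   = 2.78 + 2.28 + 2.52 − 3.146 = 4.43
r_t = 0.84 × 1.47 + 0.16 × 4.43 = 1.2348 + 0.7088 = 1.94

1.94%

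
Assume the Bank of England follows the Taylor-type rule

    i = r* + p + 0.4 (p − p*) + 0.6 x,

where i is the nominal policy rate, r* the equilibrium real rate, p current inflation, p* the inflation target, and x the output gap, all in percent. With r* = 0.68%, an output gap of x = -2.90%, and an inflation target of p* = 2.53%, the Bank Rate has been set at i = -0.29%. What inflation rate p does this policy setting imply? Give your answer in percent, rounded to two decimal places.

Collecting p: i = r* + (1 + 0.4) p − 0.4 p* + 0.6 x
1.4 p = -0.29 − 0.68 + 0.4 × 2.53 − 0.6 × (-2.90) = 1.782
p = 1.782 / 1.4 = 1.27

1.27%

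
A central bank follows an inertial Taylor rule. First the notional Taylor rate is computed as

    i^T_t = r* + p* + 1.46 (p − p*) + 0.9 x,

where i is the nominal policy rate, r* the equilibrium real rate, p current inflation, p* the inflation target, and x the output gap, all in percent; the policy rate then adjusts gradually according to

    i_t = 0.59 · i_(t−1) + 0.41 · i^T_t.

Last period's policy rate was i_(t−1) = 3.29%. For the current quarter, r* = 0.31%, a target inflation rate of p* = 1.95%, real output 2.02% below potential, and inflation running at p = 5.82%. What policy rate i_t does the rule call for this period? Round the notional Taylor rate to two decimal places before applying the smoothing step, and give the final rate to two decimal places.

4.44%

Output 2.02% below potential → x = -2.02.
i^T_t = 0.31 + 1.95 + 1.46 × (5.82 − 1.95) + 0.9 × (-2.02)
   = 0.31 + 1.95 + 5.6502 − 1.818 = 6.09
i_t = 0.59 × 3.29 + 0.41 × 6.09 = 1.9411 + 2.4969 = 4.44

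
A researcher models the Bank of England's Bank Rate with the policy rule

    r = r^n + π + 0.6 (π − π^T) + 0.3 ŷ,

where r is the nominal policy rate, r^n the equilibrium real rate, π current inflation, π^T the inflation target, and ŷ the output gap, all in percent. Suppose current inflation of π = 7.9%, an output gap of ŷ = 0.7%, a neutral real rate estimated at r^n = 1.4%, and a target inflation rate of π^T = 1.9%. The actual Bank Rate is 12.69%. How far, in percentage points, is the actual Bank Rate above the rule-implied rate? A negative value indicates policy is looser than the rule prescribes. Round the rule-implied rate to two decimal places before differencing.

-0.42 pp

r = 1.4 + 7.9 + 0.6 × (7.9 − 1.9) + 0.3 × 0.7
   = 1.4 + 7.9 + 3.6 + 0.21 = 13.11
Deviation = 12.69 − 13.11 = -0.42 pp.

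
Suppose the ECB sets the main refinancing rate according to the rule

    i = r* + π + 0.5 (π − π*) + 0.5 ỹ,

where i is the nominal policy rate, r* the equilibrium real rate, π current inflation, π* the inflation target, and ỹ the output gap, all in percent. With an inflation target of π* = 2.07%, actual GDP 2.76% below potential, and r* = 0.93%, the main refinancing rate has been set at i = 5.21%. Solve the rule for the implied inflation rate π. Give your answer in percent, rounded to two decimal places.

4.46%

Output 2.76% below potential → ỹ = -2.76.
Collecting π: i = r* + (1 + 0.5) π − 0.5 π* + 0.5 ỹ
1.5 π = 5.21 − 0.93 + 0.5 × 2.07 − 0.5 × (-2.76) = 6.695
π = 6.695 / 1.5 = 4.46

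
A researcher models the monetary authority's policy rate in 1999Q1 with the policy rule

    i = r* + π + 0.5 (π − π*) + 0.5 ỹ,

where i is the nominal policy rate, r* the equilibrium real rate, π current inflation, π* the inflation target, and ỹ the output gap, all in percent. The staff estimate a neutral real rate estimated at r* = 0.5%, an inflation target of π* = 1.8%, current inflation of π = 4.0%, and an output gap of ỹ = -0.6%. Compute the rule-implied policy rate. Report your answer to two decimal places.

5.30%

i = 0.5 + 4.0 + 0.5 × (4.0 − 1.8) + 0.5 × (-0.6)
   = 0.5 + 4 + 1.1 − 0.3 = 5.30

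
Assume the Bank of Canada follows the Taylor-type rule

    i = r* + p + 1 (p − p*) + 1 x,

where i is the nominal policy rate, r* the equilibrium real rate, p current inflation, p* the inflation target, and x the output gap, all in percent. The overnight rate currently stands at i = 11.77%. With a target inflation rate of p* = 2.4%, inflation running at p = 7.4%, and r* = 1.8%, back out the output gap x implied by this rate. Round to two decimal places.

1 x = 11.77 − 1.8 − 7.4 − 1 × (7.4 − 2.4) = -2.43
x = -2.43 / 1 = -2.43

-2.43%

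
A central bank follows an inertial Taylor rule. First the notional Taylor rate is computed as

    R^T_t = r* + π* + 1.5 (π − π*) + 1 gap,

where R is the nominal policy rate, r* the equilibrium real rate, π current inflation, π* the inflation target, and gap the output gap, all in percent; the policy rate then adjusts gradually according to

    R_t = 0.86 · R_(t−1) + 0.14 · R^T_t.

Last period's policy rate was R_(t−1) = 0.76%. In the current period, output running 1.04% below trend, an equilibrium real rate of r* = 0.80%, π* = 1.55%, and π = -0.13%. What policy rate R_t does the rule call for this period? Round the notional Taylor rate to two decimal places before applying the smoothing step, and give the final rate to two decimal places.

Output 1.04% below potential → gap = -1.04.
R^T_t = 0.80 + 1.55 + 1.5 × (-0.13 − 1.55) + 1 × (-1.04)
   = 0.80 + 1.55 − 2.52 − 1.04 = -1.21
R_t = 0.86 × 0.76 + 0.14 × (-1.21) = 0.6536 − 0.1694 = 0.48

0.48%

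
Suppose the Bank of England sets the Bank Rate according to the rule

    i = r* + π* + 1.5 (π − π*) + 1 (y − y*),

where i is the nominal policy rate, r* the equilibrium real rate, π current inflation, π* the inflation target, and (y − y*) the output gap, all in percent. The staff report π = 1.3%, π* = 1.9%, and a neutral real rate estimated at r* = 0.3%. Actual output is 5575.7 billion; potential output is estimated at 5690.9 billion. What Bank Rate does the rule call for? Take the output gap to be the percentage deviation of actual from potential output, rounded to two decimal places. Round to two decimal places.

-0.72%

Output gap = 100 × (5575.7 − 5690.9) / 5690.9 = -2.02%.
i = 0.30 + 1.90 + 1.5 × (1.30 − 1.90) + 1 × (-2.02)
   = 0.30 + 1.9 − 0.9 − 2.02 = -0.72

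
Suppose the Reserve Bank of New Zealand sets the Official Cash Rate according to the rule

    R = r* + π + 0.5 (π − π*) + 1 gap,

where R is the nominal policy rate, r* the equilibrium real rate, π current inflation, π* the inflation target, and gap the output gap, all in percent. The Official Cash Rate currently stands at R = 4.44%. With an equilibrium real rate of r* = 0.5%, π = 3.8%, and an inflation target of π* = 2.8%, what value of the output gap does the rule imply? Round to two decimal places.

-0.36%

1 gap = 4.44 − 0.5 − 3.8 − 0.5 × (3.8 − 2.8) = -0.36
gap = -0.36 / 1 = -0.36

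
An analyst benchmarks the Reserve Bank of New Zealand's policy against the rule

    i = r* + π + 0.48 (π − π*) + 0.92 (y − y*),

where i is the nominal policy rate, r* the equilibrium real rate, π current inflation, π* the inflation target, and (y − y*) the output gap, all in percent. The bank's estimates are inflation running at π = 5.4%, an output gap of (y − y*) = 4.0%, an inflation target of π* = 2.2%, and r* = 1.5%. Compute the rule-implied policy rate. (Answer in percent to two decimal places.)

i = 1.5 + 5.4 + 0.48 × (5.4 − 2.2) + 0.92 × 4.0
   = 1.5 + 5.4 + 1.536 + 3.68 = 12.12

12.12%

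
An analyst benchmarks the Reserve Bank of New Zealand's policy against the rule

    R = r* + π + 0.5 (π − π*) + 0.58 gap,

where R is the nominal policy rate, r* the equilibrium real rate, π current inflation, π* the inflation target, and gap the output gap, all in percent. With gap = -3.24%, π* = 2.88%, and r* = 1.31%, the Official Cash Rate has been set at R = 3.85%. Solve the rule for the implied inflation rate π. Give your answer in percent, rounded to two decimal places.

Collecting π: R = r* + (1 + 0.5) π − 0.5 π* + 0.58 gap
1.5 π = 3.85 − 1.31 + 0.5 × 2.88 − 0.58 × (-3.24) = 5.8592
π = 5.8592 / 1.5 = 3.91

3.91%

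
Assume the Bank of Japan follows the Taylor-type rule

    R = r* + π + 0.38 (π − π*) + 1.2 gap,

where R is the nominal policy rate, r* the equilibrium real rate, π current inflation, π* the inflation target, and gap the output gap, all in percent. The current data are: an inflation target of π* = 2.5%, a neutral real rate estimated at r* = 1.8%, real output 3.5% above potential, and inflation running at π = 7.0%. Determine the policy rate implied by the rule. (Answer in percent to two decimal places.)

Output 3.5% above potential → gap = 3.5.
R = 1.8 + 7.0 + 0.38 × (7.0 − 2.5) + 1.2 × 3.5
   = 1.8 + 7 + 1.71 + 4.2 = 14.71

14.71%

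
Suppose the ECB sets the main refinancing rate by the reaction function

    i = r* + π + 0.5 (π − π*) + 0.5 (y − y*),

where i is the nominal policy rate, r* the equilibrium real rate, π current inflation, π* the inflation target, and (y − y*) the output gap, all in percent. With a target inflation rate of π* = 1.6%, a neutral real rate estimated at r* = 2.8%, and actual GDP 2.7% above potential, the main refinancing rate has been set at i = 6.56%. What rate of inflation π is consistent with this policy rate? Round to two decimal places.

Output 2.7% above potential → (y − y*) = 2.7.
Collecting π: i = r* + (1 + 0.5) π − 0.5 π* + 0.5 (y − y*)
1.5 π = 6.56 − 2.8 + 0.5 × 1.6 − 0.5 × 2.7 = 3.21
π = 3.21 / 1.5 = 2.14

2.14%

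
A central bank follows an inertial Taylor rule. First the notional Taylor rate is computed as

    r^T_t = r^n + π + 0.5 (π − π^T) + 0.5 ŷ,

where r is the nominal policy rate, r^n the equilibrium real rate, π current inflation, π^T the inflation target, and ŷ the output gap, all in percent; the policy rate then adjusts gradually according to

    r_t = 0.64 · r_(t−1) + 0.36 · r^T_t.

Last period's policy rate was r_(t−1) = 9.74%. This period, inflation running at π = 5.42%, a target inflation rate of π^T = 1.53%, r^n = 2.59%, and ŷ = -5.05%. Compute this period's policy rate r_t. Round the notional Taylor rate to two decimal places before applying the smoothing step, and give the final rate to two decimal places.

8.91%

r^T_t = 2.59 + 5.42 + 0.5 × (5.42 − 1.53) + 0.5 × (-5.05)
   = 2.59 + 5.42 + 1.945 − 2.525 = 7.43
r_t = 0.64 × 9.74 + 0.36 × 7.43 = 6.2336 + 2.6748 = 8.91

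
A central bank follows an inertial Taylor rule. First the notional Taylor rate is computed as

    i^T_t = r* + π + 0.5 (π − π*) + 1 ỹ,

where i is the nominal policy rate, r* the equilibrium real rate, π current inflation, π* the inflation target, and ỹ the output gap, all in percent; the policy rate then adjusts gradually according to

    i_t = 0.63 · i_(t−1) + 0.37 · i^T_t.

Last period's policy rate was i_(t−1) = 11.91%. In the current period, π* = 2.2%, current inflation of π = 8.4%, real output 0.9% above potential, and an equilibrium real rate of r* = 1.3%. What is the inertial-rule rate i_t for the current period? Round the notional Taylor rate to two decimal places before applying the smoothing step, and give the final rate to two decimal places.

Output 0.9% above potential → ỹ = 0.9.
i^T_t = 1.3 + 8.4 + 0.5 × (8.4 − 2.2) + 1 × 0.9
   = 1.3 + 8.4 + 3.1 + 0.9 = 13.70
i_t = 0.63 × 11.91 + 0.37 × 13.70 = 7.5033 + 5.069 = 12.57

12.57%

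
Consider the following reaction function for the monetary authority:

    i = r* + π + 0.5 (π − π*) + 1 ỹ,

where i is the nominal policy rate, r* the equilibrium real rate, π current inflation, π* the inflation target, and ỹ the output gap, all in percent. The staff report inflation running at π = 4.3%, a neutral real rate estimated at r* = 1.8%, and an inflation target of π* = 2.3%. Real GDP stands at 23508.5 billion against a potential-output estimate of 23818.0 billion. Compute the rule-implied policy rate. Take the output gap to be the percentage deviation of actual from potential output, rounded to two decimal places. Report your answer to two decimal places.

Output gap = 100 × (23508.5 − 23818.0) / 23818.0 = -1.30%.
i = 1.80 + 4.30 + 0.5 × (4.30 − 2.30) + 1 × (-1.30)
   = 1.80 + 4.3 + 1 − 1.3 = 5.80

5.80%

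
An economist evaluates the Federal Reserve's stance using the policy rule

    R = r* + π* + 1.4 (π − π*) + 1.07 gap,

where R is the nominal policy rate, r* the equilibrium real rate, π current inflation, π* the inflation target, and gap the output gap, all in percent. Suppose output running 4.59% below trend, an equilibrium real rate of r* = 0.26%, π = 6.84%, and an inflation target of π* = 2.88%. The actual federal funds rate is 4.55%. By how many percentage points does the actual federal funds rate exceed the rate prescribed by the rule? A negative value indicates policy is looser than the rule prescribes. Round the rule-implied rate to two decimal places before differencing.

Output 4.59% below potential → gap = -4.59.
R = 0.26 + 2.88 + 1.4 × (6.84 − 2.88) + 1.07 × (-4.59)
   = 0.26 + 2.88 + 5.544 − 4.9113 = 3.77
Deviation = 4.55 − 3.77 = 0.78 pp.

0.78 pp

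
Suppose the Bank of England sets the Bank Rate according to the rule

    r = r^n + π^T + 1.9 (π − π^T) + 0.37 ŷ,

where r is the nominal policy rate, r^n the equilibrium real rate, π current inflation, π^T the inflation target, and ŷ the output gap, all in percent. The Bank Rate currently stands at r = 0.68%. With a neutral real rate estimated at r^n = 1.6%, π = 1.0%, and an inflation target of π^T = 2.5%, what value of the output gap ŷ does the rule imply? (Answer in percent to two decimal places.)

0.37 ŷ = 0.68 − 1.6 − 2.5 − 1.9 × (1.0 − 2.5) = -0.57
ŷ = -0.57 / 0.37 = -1.54

-1.54%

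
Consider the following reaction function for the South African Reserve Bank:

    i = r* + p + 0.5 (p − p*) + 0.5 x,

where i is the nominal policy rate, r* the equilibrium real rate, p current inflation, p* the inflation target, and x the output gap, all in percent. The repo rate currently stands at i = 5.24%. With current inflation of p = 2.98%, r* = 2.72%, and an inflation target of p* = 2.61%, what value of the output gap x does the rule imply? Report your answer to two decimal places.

0.5 x = 5.24 − 2.72 − 2.98 − 0.5 × (2.98 − 2.61) = -0.645
x = -0.645 / 0.5 = -1.29

-1.29%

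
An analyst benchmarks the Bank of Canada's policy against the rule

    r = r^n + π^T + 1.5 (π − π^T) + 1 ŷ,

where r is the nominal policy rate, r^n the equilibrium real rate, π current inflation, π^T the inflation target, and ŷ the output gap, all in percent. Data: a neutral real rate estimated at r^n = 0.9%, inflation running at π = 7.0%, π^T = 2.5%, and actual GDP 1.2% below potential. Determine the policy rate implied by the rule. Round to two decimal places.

Output 1.2% below potential → ŷ = -1.2.
r = 0.9 + 2.5 + 1.5 × (7.0 − 2.5) + 1 × (-1.2)
   = 0.9 + 2.5 + 6.75 − 1.2 = 8.95

8.95%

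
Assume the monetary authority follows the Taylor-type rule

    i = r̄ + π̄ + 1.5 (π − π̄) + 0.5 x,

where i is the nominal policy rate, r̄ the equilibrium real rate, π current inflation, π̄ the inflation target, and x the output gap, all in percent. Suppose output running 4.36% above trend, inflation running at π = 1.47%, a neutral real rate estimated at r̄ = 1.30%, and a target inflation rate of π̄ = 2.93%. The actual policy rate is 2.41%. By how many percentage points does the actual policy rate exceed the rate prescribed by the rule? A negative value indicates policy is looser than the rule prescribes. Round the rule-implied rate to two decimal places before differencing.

Output 4.36% above potential → x = 4.36.
i = 1.30 + 2.93 + 1.5 × (1.47 − 2.93) + 0.5 × 4.36
   = 1.30 + 2.93 − 2.19 + 2.18 = 4.22
Deviation = 2.41 − 4.22 = -1.81 pp.

-1.81 pp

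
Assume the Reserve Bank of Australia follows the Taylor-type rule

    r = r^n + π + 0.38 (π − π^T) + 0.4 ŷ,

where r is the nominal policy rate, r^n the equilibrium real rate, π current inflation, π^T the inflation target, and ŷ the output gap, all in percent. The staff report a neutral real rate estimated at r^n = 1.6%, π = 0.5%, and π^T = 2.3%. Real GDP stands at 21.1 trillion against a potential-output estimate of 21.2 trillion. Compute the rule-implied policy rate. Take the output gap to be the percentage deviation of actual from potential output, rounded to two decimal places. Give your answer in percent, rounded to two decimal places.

Output gap = 100 × (21.1 − 21.2) / 21.2 = -0.47%.
r = 1.60 + 0.50 + 0.38 × (0.50 − 2.30) + 0.4 × (-0.47)
   = 1.60 + 0.5 − 0.684 − 0.188 = 1.23

1.23%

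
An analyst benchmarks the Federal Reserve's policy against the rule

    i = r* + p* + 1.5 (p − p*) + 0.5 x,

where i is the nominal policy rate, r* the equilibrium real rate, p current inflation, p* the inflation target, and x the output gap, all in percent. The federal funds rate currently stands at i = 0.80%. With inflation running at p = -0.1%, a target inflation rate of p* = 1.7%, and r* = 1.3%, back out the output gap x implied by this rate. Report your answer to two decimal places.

0.5 x = 0.80 − 1.3 − 1.7 − 1.5 × ((-0.1) − 1.7) = 0.5
x = 0.5 / 0.5 = 1.00

1.00%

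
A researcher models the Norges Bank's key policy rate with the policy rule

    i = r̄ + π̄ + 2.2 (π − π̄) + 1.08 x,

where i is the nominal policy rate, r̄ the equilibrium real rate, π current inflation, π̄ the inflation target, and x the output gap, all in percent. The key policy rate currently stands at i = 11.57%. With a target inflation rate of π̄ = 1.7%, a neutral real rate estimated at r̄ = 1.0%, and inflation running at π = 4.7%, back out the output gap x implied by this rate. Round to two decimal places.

2.10%

1.08 x = 11.57 − 1.0 − 1.7 − 2.2 × (4.7 − 1.7) = 2.27
x = 2.27 / 1.08 = 2.10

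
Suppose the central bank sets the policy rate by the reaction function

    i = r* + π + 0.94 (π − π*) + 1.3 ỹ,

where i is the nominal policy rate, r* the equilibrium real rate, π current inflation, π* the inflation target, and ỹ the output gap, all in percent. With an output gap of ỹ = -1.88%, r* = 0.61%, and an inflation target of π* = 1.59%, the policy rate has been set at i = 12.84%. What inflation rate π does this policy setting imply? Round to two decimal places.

8.33%

Collecting π: i = r* + (1 + 0.94) π − 0.94 π* + 1.3 ỹ
1.94 π = 12.84 − 0.61 + 0.94 × 1.59 − 1.3 × (-1.88) = 16.1686
π = 16.1686 / 1.94 = 8.33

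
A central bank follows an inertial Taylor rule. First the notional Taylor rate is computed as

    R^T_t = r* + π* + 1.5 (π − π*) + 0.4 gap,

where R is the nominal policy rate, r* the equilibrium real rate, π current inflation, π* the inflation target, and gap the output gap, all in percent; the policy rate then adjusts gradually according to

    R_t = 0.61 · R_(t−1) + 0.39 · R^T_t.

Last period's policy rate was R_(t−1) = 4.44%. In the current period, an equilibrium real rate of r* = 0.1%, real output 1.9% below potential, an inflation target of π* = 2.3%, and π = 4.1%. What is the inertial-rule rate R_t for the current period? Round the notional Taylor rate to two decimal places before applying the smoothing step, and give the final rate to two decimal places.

Output 1.9% below potential → gap = -1.9.
R^T_t = 0.1 + 2.3 + 1.5 × (4.1 − 2.3) + 0.4 × (-1.9)
   = 0.1 + 2.3 + 2.7 − 0.76 = 4.34
R_t = 0.61 × 4.44 + 0.39 × 4.34 = 2.7084 + 1.6926 = 4.40

4.40%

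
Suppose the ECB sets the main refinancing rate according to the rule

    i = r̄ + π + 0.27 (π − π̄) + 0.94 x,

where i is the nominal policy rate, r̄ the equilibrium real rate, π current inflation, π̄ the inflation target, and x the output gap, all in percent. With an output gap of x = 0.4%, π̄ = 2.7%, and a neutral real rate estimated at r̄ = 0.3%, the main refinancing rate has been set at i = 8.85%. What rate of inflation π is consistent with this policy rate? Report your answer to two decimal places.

7.01%

Collecting π: i = r̄ + (1 + 0.27) π − 0.27 π̄ + 0.94 x
1.27 π = 8.85 − 0.3 + 0.27 × 2.7 − 0.94 × 0.4 = 8.903
π = 8.903 / 1.27 = 7.01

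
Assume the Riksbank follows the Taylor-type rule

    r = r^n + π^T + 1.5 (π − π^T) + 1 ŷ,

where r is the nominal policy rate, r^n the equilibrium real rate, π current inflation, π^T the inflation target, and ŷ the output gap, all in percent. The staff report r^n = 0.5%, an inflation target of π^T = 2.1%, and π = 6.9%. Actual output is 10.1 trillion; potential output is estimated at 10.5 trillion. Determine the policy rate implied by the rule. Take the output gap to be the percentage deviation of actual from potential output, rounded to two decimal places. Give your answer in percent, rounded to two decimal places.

5.99%

Output gap = 100 × (10.1 − 10.5) / 10.5 = -3.81%.
r = 0.50 + 2.10 + 1.5 × (6.90 − 2.10) + 1 × (-3.81)
   = 0.50 + 2.1 + 7.2 − 3.81 = 5.99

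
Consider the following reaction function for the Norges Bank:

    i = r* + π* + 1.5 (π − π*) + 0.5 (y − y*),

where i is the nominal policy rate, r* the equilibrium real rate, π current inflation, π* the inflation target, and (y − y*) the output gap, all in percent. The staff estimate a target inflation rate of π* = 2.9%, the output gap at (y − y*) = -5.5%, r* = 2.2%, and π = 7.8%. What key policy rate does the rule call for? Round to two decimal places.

i = 2.2 + 2.9 + 1.5 × (7.8 − 2.9) + 0.5 × (-5.5)
   = 2.2 + 2.9 + 7.35 − 2.75 = 9.70

9.70%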